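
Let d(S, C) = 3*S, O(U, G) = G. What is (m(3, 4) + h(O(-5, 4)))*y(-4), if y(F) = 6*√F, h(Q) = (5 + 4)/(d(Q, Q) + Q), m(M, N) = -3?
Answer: -117*I/4 ≈ -29.25*I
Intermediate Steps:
h(Q) = 9/(4*Q) (h(Q) = (5 + 4)/(3*Q + Q) = 9/((4*Q)) = 9*(1/(4*Q)) = 9/(4*Q))
(m(3, 4) + h(O(-5, 4)))*y(-4) = (-3 + (9/4)/4)*(6*√(-4)) = (-3 + (9/4)*(¼))*(6*(2*I)) = (-3 + 9/16)*(12*I) = -117*I/4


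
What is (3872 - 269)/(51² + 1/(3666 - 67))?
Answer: 12967197/9361000 ≈ 1.3852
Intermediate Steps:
(3872 - 269)/(51² + 1/(3666 - 67)) = 3603/(2601 + 1/3599) = 3603/(9361000/3599) = 3603*(3599/9361000) = 12967197/9361000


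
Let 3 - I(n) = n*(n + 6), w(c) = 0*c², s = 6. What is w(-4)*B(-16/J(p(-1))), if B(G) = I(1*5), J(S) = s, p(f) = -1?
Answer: 0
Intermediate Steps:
J(S) = 6
w(c) = 0
I(n) = 3 - n*(6 + n) (I(n) = 3 - n*(n + 6) = 3 - n*(6 + n))
B(G) = -52 (B(G) = 3 - (1*5)² - 6*5 = 3 - 1*5² - 6*5 = 3 - 1*25 - 30 = 3 - 25 - 30 = -52)
w(-4)*B(-16/J(p(-1))) = 0*(-52) = 0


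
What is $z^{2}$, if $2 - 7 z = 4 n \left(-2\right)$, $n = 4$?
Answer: $\frac{1156}{49} \approx 23.592$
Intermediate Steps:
$z = \frac{34}{7}$ ($z = \frac{2}{7} - \frac{4 \cdot 4 \left(-2\right)}{7} = \frac{2}{7} - \frac{16 \left(-2\right)}{7} = \frac{2}{7} - - \frac{32}{7} = \frac{2}{7} + \frac{32}{7} = \frac{34}{7} \approx 4.8571$)
$z^{2} = \left(\frac{34}{7}\right)^{2} = \frac{1156}{49}$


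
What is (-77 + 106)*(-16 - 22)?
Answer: -1102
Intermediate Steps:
(-77 + 106)*(-16 - 22) = 29*(-38) = -1102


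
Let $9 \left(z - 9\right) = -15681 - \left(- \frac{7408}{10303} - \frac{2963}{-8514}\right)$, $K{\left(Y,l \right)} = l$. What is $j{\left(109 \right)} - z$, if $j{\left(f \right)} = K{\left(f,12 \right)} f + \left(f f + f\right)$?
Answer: $\frac{11866869593321}{789477678} \approx 15031.0$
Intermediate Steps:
$z = - \frac{1368395431277}{789477678}$ ($z = 9 + \frac{-15681 - \left(- \frac{7408}{10303} - \frac{2963}{-8514}\right)}{9} = 9 + \frac{-15681 - \left(\left(-7408\right) \frac{1}{10303} - - \frac{2963}{8514}\right)}{9} = 9 + \frac{-15681 - \left(- \frac{7408}{10303} + \frac{2963}{8514}\right)}{9} = 9 + \frac{-15681 - - \frac{32543923}{87719742}}{9} = 9 + \frac{-15681 + \frac{32543923}{87719742}}{9} = 9 + \frac{1}{9} \left(- \frac{1375500730379}{87719742}\right) = 9 - \frac{1375500730379}{789477678} = - \frac{1368395431277}{789477678} \approx -1733.3$)
$j{\left(f \right)} = f^{2} + 13 f$ ($j{\left(f \right)} = 12 f + \left(f f + f\right) = 12 f + \left(f^{2} + f\right) = 12 f + \left(f + f^{2}\right) = f^{2} + 13 f$)
$j{\left(109 \right)} - z = 109 \left(13 + 109\right) - - \frac{1368395431277}{789477678} = 109 \cdot 122 + \frac{1368395431277}{789477678} = 13298 + \frac{1368395431277}{789477678} = \frac{11866869593321}{789477678}$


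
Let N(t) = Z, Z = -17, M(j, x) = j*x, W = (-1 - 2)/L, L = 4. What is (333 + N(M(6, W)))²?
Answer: 99856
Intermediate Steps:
W = -¾ (W = (-1 - 2)/4 = -3*¼ = -¾ ≈ -0.75000)
N(t) = -17
(333 + N(M(6, W)))² = (333 - 17)² = 316² = 99856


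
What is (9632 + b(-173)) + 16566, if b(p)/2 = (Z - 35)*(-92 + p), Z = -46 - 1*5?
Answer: 71778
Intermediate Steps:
Z = -51 (Z = -46 - 5 = -51)
b(p) = 15824 - 172*p (b(p) = 2*((-51 - 35)*(-92 + p)) = 2*(-86*(-92 + p)) = 2*(7912 - 86*p) = 15824 - 172*p)
(9632 + b(-173)) + 16566 = (9632 + (15824 - 172*(-173))) + 16566 = (9632 + (15824 + 29756)) + 16566 = (9632 + 45580) + 16566 = 55212 + 16566 = 71778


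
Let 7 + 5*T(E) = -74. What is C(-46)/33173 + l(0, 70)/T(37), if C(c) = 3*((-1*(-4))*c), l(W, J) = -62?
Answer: 10238918/2687013 ≈ 3.8105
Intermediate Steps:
C(c) = 12*c (C(c) = 3*(4*c) = 12*c)
T(E) = -81/5 (T(E) = -7/5 + (⅕)*(-74) = -7/5 - 74/5 = -81/5)
C(-46)/33173 + l(0, 70)/T(37) = (12*(-46))/33173 - 62/(-81/5) = -552*1/33173 - 62*(-5/81) = -552/33173 + 310/81 = 10238918/2687013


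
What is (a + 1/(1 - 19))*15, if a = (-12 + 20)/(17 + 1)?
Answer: 35/6 ≈ 5.8333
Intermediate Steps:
a = 4/9 (a = 8/18 = 8*(1/18) = 4/9 ≈ 0.44444)
(a + 1/(1 - 19))*15 = (4/9 + 1/(1 - 19))*15 = (4/9 + 1/(-18))*15 = (4/9 - 1/18)*15 = (7/18)*15 = 35/6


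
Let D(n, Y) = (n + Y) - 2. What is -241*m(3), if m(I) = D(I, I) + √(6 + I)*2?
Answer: -2410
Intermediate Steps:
D(n, Y) = -2 + Y + n (D(n, Y) = (Y + n) - 2 = -2 + Y + n)
m(I) = -2 + 2*I + 2*√(6 + I) (m(I) = (-2 + I + I) + √(6 + I)*2 = (-2 + 2*I) + 2*√(6 + I) = -2 + 2*I + 2*√(6 + I))
-241*m(3) = -241*(-2 + 2*3 + 2*√(6 + 3)) = -241*(-2 + 6 + 2*√9) = -241*(-2 + 6 + 2*3) = -241*(-2 + 6 + 6) = -241*10 = -2410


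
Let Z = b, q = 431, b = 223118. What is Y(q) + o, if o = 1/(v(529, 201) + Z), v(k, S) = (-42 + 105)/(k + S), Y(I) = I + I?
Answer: 140399287716/162876203 ≈ 862.00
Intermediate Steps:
Y(I) = 2*I
v(k, S) = 63/(S + k)
Z = 223118
o = 730/162876203 (o = 1/(63/(201 + 529) + 223118) = 1/(63/730 + 223118) = 1/(162876203/730) = 730/162876203 ≈ 4.4819e-6)
Y(q) + o = 2*431 + 730/162876203 = 862 + 730/162876203 = 140399287716/162876203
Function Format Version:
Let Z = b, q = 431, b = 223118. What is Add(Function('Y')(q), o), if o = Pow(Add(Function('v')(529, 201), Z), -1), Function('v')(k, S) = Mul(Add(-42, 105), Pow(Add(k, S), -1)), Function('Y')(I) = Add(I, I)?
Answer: Rational(140399287716, 162876203) ≈ 862.00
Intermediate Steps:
Function('Y')(I) = Mul(2, I)
Function('v')(k, S) = Mul(63, Pow(Add(S, k), -1))
Z = 223118
o = Rational(730, 162876203) (o = Pow(Add(Mul(63, Pow(Add(201, 529), -1)), 223118), -1) = Pow(Add(Mul(63, Pow(730, -1)), 223118), -1) = Pow(Add(Mul(63, Rational(1, 730)), 223118), -1) = Pow(Add(Rational(63, 730), 223118), -1) = Pow(Rational(162876203, 730), -1) = Rational(730, 162876203) ≈ 4.4819e-6)
Add(Function('Y')(q), o) = Add(Mul(2, 431), Rational(730, 162876203)) = Add(862, Rational(730, 162876203)) = Rational(140399287716, 162876203)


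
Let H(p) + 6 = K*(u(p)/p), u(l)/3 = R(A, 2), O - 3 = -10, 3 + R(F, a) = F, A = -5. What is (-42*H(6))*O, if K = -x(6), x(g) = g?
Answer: 5292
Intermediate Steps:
R(F, a) = -3 + F
O = -7 (O = 3 - 10 = -7)
u(l) = -24 (u(l) = 3*(-3 - 5) = 3*(-8) = -24)
K = -6 (K = -1*6 = -6)
H(p) = -6 + 144/p (H(p) = -6 - (-144)/p = -6 + 144/p)
(-42*H(6))*O = -42*(-6 + 144/6)*(-7) = -42*(-6 + 144*(⅙))*(-7) = -42*(-6 + 24)*(-7) = -42*18*(-7) = -756*(-7) = 5292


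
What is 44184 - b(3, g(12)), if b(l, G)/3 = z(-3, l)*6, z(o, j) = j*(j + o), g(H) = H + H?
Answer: 44184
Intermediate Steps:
g(H) = 2*H
b(l, G) = 18*l*(-3 + l) (b(l, G) = 3*((l*(l - 3))*6) = 3*((l*(-3 + l))*6) = 3*(6*l*(-3 + l)) = 18*l*(-3 + l))
44184 - b(3, g(12)) = 44184 - 18*3*(-3 + 3) = 44184 - 18*3*0 = 44184 - 1*0 = 44184 + 0 = 44184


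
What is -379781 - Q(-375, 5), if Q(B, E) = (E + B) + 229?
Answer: -379640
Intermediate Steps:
Q(B, E) = 229 + B + E (Q(B, E) = (B + E) + 229 = 229 + B + E)
-379781 - Q(-375, 5) = -379781 - (229 - 375 + 5) = -379781 - 1*(-141) = -379781 + 141 = -379640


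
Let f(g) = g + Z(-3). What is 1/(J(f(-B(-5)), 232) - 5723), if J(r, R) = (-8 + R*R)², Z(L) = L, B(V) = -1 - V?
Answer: 1/2896156133 ≈ 3.4529e-10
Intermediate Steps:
f(g) = -3 + g (f(g) = g - 3 = -3 + g)
J(r, R) = (-8 + R²)²
1/(J(f(-B(-5)), 232) - 5723) = 1/((-8 + 232²)² - 5723) = 1/((-8 + 53824)² - 5723) = 1/(53816² - 5723) = 1/(2896161856 - 5723) = 1/2896156133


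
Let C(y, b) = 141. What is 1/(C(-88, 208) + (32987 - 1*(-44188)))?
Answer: 1/77316 ≈ 1.2934e-5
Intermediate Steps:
1/(C(-88, 208) + (32987 - 1*(-44188))) = 1/(141 + (32987 - 1*(-44188))) = 1/(141 + (32987 + 44188)) = 1/(141 + 77175) = 1/77316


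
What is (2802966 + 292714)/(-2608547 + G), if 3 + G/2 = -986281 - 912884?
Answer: -442240/915269 ≈ -0.48318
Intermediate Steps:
G = -3798336 (G = -6 + 2*(-986281 - 912884) = -6 + 2*(-1899165) = -6 - 3798330 = -3798336)
(2802966 + 292714)/(-2608547 + G) = (2802966 + 292714)/(-2608547 - 3798336) = 3095680/(-6406883) = 3095680*(-1/6406883) = -442240/915269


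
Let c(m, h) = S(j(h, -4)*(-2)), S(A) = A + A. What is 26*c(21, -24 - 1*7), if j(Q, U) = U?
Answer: 416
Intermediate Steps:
S(A) = 2*A
c(m, h) = 16 (c(m, h) = 2*(-4*(-2)) = 2*8 = 16)
26*c(21, -24 - 1*7) = 26*16 = 416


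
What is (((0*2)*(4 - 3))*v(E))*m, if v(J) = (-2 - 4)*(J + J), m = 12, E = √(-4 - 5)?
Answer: 0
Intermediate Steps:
E = 3*I (E = √(-9) = 3*I ≈ 3.0*I)
v(J) = -12*J
(((0*2)*(4 - 3))*v(E))*m = (((0*2)*(4 - 3))*(-36*I))*12 = ((0*1)*(-36*I))*12 = (0*(-36*I))*12 = 0*12 = 0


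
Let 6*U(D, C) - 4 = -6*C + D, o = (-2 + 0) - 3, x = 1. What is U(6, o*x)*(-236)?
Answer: -4720/3 ≈ -1573.3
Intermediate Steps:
o = -5 (o = -2 - 3 = -5)
U(D, C) = ⅔ - C + D/6 (U(D, C) = ⅔ + (-6*C + D)/6 = ⅔ + (D - 6*C)/6 = ⅔ + (-C + D/6) = ⅔ - C + D/6)
U(6, o*x)*(-236) = (⅔ - (-5) + (⅙)*6)*(-236) = (⅔ - 1*(-5) + 1)*(-236) = (⅔ + 5 + 1)*(-236) = (20/3)*(-236) = -4720/3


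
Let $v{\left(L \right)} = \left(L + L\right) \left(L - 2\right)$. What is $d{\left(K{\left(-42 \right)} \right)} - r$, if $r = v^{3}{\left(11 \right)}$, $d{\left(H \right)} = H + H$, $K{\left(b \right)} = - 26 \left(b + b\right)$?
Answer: $-7758024$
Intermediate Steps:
$K{\left(b \right)} = - 52 b$ ($K{\left(b \right)} = - 26 \cdot 2 b = - 52 b$)
$v{\left(L \right)} = 2 L \left(-2 + L\right)$
$d{\left(H \right)} = 2 H$
$r = 7762392$ ($r = \left(2 \cdot 11 \left(-2 + 11\right)\right)^{3} = \left(2 \cdot 11 \cdot 9\right)^{3} = 198^{3} = 7762392$)
$d{\left(K{\left(-42 \right)} \right)} - r = 2 \left(\left(-52\right) \left(-42\right)\right) - 7762392 = 2 \cdot 2184 - 7762392 = 4368 - 7762392 = -7758024$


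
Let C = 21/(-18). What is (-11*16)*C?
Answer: 616/3 ≈ 205.33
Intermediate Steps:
C = -7/6 (C = 21*(-1/18) = -7/6 ≈ -1.1667)
(-11*16)*C = -11*16*(-7/6) = -176*(-7/6) = 616/3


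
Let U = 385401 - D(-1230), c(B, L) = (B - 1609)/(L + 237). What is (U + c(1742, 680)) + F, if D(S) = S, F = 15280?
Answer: 52650360/131 ≈ 4.0191e+5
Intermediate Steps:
c(B, L) = (-1609 + B)/(237 + L)
U = 386631 (U = 385401 - 1*(-1230) = 385401 + 1230 = 386631)
(U + c(1742, 680)) + F = (386631 + (-1609 + 1742)/(237 + 680)) + 15280 = (386631 + 133/917) + 15280 = (386631 + (1/917)*133) + 15280 = (386631 + 19/131) + 15280 = 50648680/131 + 15280 = 52650360/131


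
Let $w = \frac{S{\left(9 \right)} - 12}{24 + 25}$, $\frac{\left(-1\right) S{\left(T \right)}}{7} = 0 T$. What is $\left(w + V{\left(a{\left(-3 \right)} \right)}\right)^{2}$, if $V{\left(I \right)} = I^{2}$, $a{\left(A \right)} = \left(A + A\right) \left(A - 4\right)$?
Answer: $\frac{7469107776}{2401} \approx 3.1108 \cdot 10^{6}$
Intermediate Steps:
$S{\left(T \right)} = 0$ ($S{\left(T \right)} = - 7 \cdot 0 T = \left(-7\right) 0 = 0$)
$a{\left(A \right)} = 2 A \left(-4 + A\right)$
$w = - \frac{12}{49}$ ($w = \frac{0 - 12}{24 + 25} = - \frac{12}{49} \approx -0.2449$)
$\left(w + V{\left(a{\left(-3 \right)} \right)}\right)^{2} = \left(- \frac{12}{49} + \left(2 \left(-3\right) \left(-4 - 3\right)\right)^{2}\right)^{2} = \left(- \frac{12}{49} + \left(2 \left(-3\right) \left(-7\right)\right)^{2}\right)^{2} = \left(- \frac{12}{49} + 42^{2}\right)^{2} = \left(- \frac{12}{49} + 1764\right)^{2} = \left(\frac{86424}{49}\right)^{2} = \frac{7469107776}{2401}$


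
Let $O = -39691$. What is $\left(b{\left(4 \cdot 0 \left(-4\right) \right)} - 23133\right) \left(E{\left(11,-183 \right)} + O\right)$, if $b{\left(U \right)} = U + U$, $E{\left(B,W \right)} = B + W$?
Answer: $922150779$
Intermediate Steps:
$b{\left(U \right)} = 2 U$
$\left(b{\left(4 \cdot 0 \left(-4\right) \right)} - 23133\right) \left(E{\left(11,-183 \right)} + O\right) = \left(2 \cdot 4 \cdot 0 \left(-4\right) - 23133\right) \left(\left(11 - 183\right) - 39691\right) = \left(2 \cdot 0 \left(-4\right) - 23133\right) \left(-172 - 39691\right) = \left(2 \cdot 0 - 23133\right) \left(-39863\right) = \left(0 - 23133\right) \left(-39863\right) = \left(-23133\right) \left(-39863\right) = 922150779$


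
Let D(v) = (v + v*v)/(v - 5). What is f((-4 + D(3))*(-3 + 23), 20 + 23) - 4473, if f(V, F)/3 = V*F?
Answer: -30273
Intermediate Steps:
D(v) = (v + v²)/(-5 + v)
f(V, F) = 3*F*V (f(V, F) = 3*(V*F) = 3*(F*V) = 3*F*V)
f((-4 + D(3))*(-3 + 23), 20 + 23) - 4473 = 3*(20 + 23)*((-4 + 3*(1 + 3)/(-5 + 3))*(-3 + 23)) - 4473 = 3*43*((-4 + 3*4/(-2))*20) - 4473 = 3*43*((-4 + 3*(-½)*4)*20) - 4473 = 3*43*((-4 - 6)*20) - 4473 = 3*43*(-10*20) - 4473 = 3*43*(-200) - 4473 = -25800 - 4473 = -30273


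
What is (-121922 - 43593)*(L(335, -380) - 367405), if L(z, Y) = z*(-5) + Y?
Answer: 61151171900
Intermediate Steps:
L(z, Y) = Y - 5*z (L(z, Y) = -5*z + Y = Y - 5*z)
(-121922 - 43593)*(L(335, -380) - 367405) = (-121922 - 43593)*((-380 - 5*335) - 367405) = -165515*((-380 - 1675) - 367405) = -165515*(-2055 - 367405) = -165515*(-369460) = 61151171900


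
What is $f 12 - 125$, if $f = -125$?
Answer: $-1625$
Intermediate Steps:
$f 12 - 125 = \left(-125\right) 12 - 125 = -1500 - 125 = -1625$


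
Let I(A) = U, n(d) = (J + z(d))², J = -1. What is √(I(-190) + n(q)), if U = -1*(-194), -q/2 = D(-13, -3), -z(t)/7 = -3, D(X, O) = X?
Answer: 3*√66 ≈ 24.372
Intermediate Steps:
z(t) = 21 (z(t) = -7*(-3) = 21)
q = 26 (q = -2*(-13) = 26)
n(d) = 400 (n(d) = (-1 + 21)² = 20² = 400)
U = 194
I(A) = 194
√(I(-190) + n(q)) = √(194 + 400) = √594 = 3*√66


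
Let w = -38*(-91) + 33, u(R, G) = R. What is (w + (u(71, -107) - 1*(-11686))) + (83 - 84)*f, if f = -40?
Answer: 15288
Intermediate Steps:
w = 3491 (w = 3458 + 33 = 3491)
(w + (u(71, -107) - 1*(-11686))) + (83 - 84)*f = (3491 + (71 - 1*(-11686))) + (83 - 84)*(-40) = (3491 + (71 + 11686)) - 1*(-40) = (3491 + 11757) + 40 = 15248 + 40 = 15288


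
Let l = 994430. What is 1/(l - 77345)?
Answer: 1/917085 ≈ 1.0904e-6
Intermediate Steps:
1/(l - 77345) = 1/(994430 - 77345) = 1/917085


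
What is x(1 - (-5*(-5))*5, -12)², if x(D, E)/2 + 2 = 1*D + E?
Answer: 76176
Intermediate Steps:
x(D, E) = -4 + 2*D + 2*E (x(D, E) = -4 + 2*(1*D + E) = -4 + 2*(D + E) = -4 + (2*D + 2*E) = -4 + 2*D + 2*E)
x(1 - (-5*(-5))*5, -12)² = (-4 + 2*(1 - (-5*(-5))*5) + 2*(-12))² = (-4 + 2*(1 - 25*5) - 24)² = (-4 + 2*(1 - 1*125) - 24)² = (-4 + 2*(1 - 125) - 24)² = (-4 + 2*(-124) - 24)² = (-4 - 248 - 24)² = (-276)² = 76176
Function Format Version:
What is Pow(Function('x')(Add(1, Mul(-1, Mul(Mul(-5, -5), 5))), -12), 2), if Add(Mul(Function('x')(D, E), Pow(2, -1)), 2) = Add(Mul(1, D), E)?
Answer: 76176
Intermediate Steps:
Function('x')(D, E) = Add(-4, Mul(2, D), Mul(2, E)) (Function('x')(D, E) = Add(-4, Mul(2, Add(Mul(1, D), E))) = Add(-4, Mul(2, Add(D, E))) = Add(-4, Add(Mul(2, D), Mul(2, E))) = Add(-4, Mul(2, D), Mul(2, E)))
Pow(Function('x')(Add(1, Mul(-1, Mul(Mul(-5, -5), 5))), -12), 2) = Pow(Add(-4, Mul(2, Add(1, Mul(-1, Mul(Mul(-5, -5), 5)))), Mul(2, -12)), 2) = Pow(Add(-4, Mul(2, Add(1, Mul(-1, Mul(25, 5)))), -24), 2) = Pow(Add(-4, Mul(2, Add(1, Mul(-1, 125))), -24), 2) = Pow(Add(-4, Mul(2, Add(1, -125)), -24), 2) = Pow(Add(-4, Mul(2, -124), -24), 2) = Pow(Add(-4, -248, -24), 2) = Pow(-276, 2) = 76176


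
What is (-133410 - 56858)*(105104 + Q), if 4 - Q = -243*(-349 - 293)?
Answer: 9684260664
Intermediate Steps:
Q = -156002 (Q = 4 - (-243)*(-349 - 293) = 4 - (-243)*(-642) = 4 - 1*156006 = 4 - 156006 = -156002)
(-133410 - 56858)*(105104 + Q) = (-133410 - 56858)*(105104 - 156002) = -190268*(-50898) = 9684260664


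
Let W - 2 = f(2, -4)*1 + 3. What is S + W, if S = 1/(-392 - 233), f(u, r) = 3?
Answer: 4999/625 ≈ 7.9984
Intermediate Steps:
S = -1/625 (S = 1/(-625) = -1/625 ≈ -0.0016000)
W = 8 (W = 2 + (3*1 + 3) = 2 + (3 + 3) = 2 + 6 = 8)
S + W = -1/625 + 8 = 4999/625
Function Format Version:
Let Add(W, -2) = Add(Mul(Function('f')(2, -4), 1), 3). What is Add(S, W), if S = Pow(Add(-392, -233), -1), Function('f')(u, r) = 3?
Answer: Rational(4999, 625) ≈ 7.9984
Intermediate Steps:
S = Rational(-1, 625) (S = Pow(-625, -1) = Rational(-1, 625) ≈ -0.0016000)
W = 8 (W = Add(2, Add(Mul(3, 1), 3)) = Add(2, Add(3, 3)) = Add(2, 6) = 8)
Add(S, W) = Add(Rational(-1, 625), 8) = Rational(4999, 625)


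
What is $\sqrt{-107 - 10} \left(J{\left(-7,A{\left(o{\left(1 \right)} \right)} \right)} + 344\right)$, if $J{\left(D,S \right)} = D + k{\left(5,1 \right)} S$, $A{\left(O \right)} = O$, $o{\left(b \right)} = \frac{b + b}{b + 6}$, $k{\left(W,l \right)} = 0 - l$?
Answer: $\frac{7071 i \sqrt{13}}{7} \approx 3642.1 i$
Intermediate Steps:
$k{\left(W,l \right)} = - l$
$o{\left(b \right)} = \frac{2 b}{6 + b}$
$J{\left(D,S \right)} = D - S$ ($J{\left(D,S \right)} = D + \left(-1\right) 1 S = D - S$)
$\sqrt{-107 - 10} \left(J{\left(-7,A{\left(o{\left(1 \right)} \right)} \right)} + 344\right) = \sqrt{-107 - 10} \left(\left(-7 - 2 \cdot 1 \frac{1}{6 + 1}\right) + 344\right) = \sqrt{-117} \left(\left(-7 - 2 \cdot 1 \cdot \frac{1}{7}\right) + 344\right) = 3 i \sqrt{13} \left(\left(-7 - 2 \cdot 1 \cdot \frac{1}{7}\right) + 344\right) = 3 i \sqrt{13} \left(\left(-7 - \frac{2}{7}\right) + 344\right) = 3 i \sqrt{13} \left(- \frac{51}{7} + 344\right) = 3 i \sqrt{13} \cdot \frac{2357}{7} = \frac{7071 i \sqrt{13}}{7}$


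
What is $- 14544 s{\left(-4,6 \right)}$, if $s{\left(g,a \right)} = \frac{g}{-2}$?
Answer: $-29088$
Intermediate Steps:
$s{\left(g,a \right)} = - \frac{g}{2}$ ($s{\left(g,a \right)} = g \left(- \frac{1}{2}\right) = - \frac{g}{2}$)
$- 14544 s{\left(-4,6 \right)} = - 14544 \left(\left(- \frac{1}{2}\right) \left(-4\right)\right) = \left(-14544\right) 2 = -29088$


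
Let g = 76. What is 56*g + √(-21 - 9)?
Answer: 4256 + I*√30 ≈ 4256.0 + 5.4772*I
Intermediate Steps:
56*g + √(-21 - 9) = 56*76 + √(-21 - 9) = 4256 + √(-30) = 4256 + I*√30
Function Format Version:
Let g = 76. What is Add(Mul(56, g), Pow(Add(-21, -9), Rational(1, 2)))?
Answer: Add(4256, Mul(I, Pow(30, Rational(1, 2)))) ≈ Add(4256.0, Mul(5.4772, I))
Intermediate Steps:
Add(Mul(56, g), Pow(Add(-21, -9), Rational(1, 2))) = Add(Mul(56, 76), Pow(Add(-21, -9), Rational(1, 2))) = Add(4256, Pow(-30, Rational(1, 2))) = Add(4256, Mul(I, Pow(30, Rational(1, 2))))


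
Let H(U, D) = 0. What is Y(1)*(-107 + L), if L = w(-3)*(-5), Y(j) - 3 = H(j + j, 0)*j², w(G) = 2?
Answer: -351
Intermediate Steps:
Y(j) = 3 (Y(j) = 3 + 0*j² = 3 + 0 = 3)
L = -10 (L = 2*(-5) = -10)
Y(1)*(-107 + L) = 3*(-107 - 10) = 3*(-117) = -351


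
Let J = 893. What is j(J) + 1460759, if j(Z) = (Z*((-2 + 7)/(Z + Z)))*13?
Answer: 2921583/2 ≈ 1.4608e+6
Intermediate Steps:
j(Z) = 65/2 (j(Z) = (Z*(5/((2*Z))))*13 = (Z*(5*(1/(2*Z))))*13 = (Z*(5/(2*Z)))*13 = (5/2)*13 = 65/2)
j(J) + 1460759 = 65/2 + 1460759 = 2921583/2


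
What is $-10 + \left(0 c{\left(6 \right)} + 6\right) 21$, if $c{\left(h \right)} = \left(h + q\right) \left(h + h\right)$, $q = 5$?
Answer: $116$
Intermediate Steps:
$c{\left(h \right)} = 2 h \left(5 + h\right)$ ($c{\left(h \right)} = \left(h + 5\right) \left(h + h\right) = \left(5 + h\right) 2 h = 2 h \left(5 + h\right)$)
$-10 + \left(0 c{\left(6 \right)} + 6\right) 21 = -10 + \left(0 \cdot 2 \cdot 6 \left(5 + 6\right) + 6\right) 21 = -10 + \left(0 \cdot 2 \cdot 6 \cdot 11 + 6\right) 21 = -10 + \left(0 \cdot 132 + 6\right) 21 = -10 + \left(0 + 6\right) 21 = -10 + 6 \cdot 21 = -10 + 126 = 116$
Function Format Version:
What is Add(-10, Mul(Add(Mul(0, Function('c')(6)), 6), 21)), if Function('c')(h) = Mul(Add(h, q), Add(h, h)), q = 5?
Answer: 116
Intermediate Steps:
Function('c')(h) = Mul(2, h, Add(5, h)) (Function('c')(h) = Mul(Add(h, 5), Add(h, h)) = Mul(Add(5, h), Mul(2, h)) = Mul(2, h, Add(5, h)))
Add(-10, Mul(Add(Mul(0, Function('c')(6)), 6), 21)) = Add(-10, Mul(Add(Mul(0, Mul(2, 6, Add(5, 6))), 6), 21)) = Add(-10, Mul(Add(Mul(0, Mul(2, 6, 11)), 6), 21)) = Add(-10, Mul(Add(Mul(0, 132), 6), 21)) = Add(-10, Mul(Add(0, 6), 21)) = Add(-10, Mul(6, 21)) = Add(-10, 126) = 116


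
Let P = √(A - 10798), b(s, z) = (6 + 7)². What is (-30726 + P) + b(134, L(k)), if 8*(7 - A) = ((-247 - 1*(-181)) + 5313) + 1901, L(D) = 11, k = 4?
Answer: -30557 + I*√46738/2 ≈ -30557.0 + 108.09*I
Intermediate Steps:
b(s, z) = 169 (b(s, z) = 13² = 169)
A = -1773/2 (A = 7 - (((-247 - 1*(-181)) + 5313) + 1901)/8 = 7 - (((-247 + 181) + 5313) + 1901)/8 = 7 - ((-66 + 5313) + 1901)/8 = 7 - (5247 + 1901)/8 = 7 - ⅛*7148 = 7 - 1787/2 = -1773/2 ≈ -886.50)
P = I*√46738/2 (P = √(-1773/2 - 10798) = √(-23369/2) = I*√46738/2 ≈ 108.09*I)
(-30726 + P) + b(134, L(k)) = (-30726 + I*√46738/2) + 169 = -30557 + I*√46738/2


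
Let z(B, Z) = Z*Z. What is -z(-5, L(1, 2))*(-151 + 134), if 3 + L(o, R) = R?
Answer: 17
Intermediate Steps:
L(o, R) = -3 + R
z(B, Z) = Z**2
-z(-5, L(1, 2))*(-151 + 134) = -(-3 + 2)**2*(-151 + 134) = -(-1)**2*(-17) = -(-17) = -1*(-17) = 17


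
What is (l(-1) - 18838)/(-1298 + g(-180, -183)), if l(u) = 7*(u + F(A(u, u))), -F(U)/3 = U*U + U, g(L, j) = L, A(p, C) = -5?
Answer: 19265/1478 ≈ 13.035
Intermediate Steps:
F(U) = -3*U - 3*U**2 (F(U) = -3*(U*U + U) = -3*(U**2 + U) = -3*(U + U**2) = -3*U - 3*U**2)
l(u) = -420 + 7*u (l(u) = 7*(u - 3*(-5)*(1 - 5)) = 7*(u - 3*(-5)*(-4)) = 7*(u - 60) = 7*(-60 + u) = -420 + 7*u)
(l(-1) - 18838)/(-1298 + g(-180, -183)) = ((-420 + 7*(-1)) - 18838)/(-1298 - 180) = ((-420 - 7) - 18838)/(-1478) = (-427 - 18838)*(-1/1478) = -19265*(-1/1478) = 19265/1478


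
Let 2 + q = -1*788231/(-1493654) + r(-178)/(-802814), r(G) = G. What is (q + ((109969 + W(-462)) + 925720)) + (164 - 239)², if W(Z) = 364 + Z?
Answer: 624273884249306315/599563171178 ≈ 1.0412e+6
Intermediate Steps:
q = -882591966133/599563171178 (q = -2 + (-1*788231/(-1493654) - 178/(-802814)) = -2 + (-788231*(-1/1493654) - 178*(-1/802814)) = -2 + (788231/1493654 + 89/401407) = -2 + 316534376223/599563171178 = -882591966133/599563171178 ≈ -1.4721)
(q + ((109969 + W(-462)) + 925720)) + (164 - 239)² = (-882591966133/599563171178 + ((109969 + (364 - 462)) + 925720)) + (164 - 239)² = (-882591966133/599563171178 + ((109969 - 98) + 925720)) + (-75)² = (-882591966133/599563171178 + (109871 + 925720)) + 5625 = (-882591966133/599563171178 + 1035591) + 5625 = 620901341411430065/599563171178 + 5625 = 624273884249306315/599563171178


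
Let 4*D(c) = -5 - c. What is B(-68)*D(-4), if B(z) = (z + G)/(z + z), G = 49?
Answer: -19/544 ≈ -0.034926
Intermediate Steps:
B(z) = (49 + z)/(2*z) (B(z) = (z + 49)/(z + z) = (49 + z)/((2*z)) = (49 + z)*(1/(2*z)) = (49 + z)/(2*z))
D(c) = -5/4 - c/4 (D(c) = (-5 - c)/4 = -5/4 - c/4)
B(-68)*D(-4) = ((1/2)*(49 - 68)/(-68))*(-5/4 - 1/4*(-4)) = ((1/2)*(-1/68)*(-19))*(-5/4 + 1) = (19/136)*(-1/4) = -19/544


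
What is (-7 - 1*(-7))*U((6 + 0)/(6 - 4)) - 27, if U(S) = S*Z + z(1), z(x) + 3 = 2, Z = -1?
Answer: -27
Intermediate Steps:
z(x) = -1 (z(x) = -3 + 2 = -1)
U(S) = -1 - S (U(S) = S*(-1) - 1 = -S - 1 = -1 - S)
(-7 - 1*(-7))*U((6 + 0)/(6 - 4)) - 27 = (-7 - 1*(-7))*(-1 - (6 + 0)/(6 - 4)) - 27 = (-7 + 7)*(-1 - 6/2) - 27 = 0*(-1 - 6/2) - 27 = 0*(-1 - 1*3) - 27 = 0*(-1 - 3) - 27 = 0*(-4) - 27 = 0 - 27 = -27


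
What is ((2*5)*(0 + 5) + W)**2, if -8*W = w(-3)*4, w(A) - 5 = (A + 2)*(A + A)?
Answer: 7921/4 ≈ 1980.3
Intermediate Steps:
w(A) = 5 + 2*A*(2 + A) (w(A) = 5 + (A + 2)*(A + A) = 5 + (2 + A)*(2*A) = 5 + 2*A*(2 + A))
W = -11/2 (W = -(5 + 2*(-3)**2 + 4*(-3))*4/8 = -(5 + 2*9 - 12)*4/8 = -(5 + 18 - 12)*4/8 = -11*4/8 = -1/8*44 = -11/2 ≈ -5.5000)
((2*5)*(0 + 5) + W)**2 = ((2*5)*(0 + 5) - 11/2)**2 = (10*5 - 11/2)**2 = (50 - 11/2)**2 = (89/2)**2 = 7921/4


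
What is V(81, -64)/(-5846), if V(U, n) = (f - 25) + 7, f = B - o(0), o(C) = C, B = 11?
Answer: 7/5846 ≈ 0.0011974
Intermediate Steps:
f = 11 (f = 11 - 1*0 = 11 + 0 = 11)
V(U, n) = -7 (V(U, n) = (11 - 25) + 7 = -14 + 7 = -7)
V(81, -64)/(-5846) = -7/(-5846) = -7*(-1/5846) = 7/5846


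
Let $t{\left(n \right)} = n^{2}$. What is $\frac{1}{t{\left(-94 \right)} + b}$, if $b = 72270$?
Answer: $\frac{1}{81106} \approx 1.233 \cdot 10^{-5}$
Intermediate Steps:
$\frac{1}{t{\left(-94 \right)} + b} = \frac{1}{\left(-94\right)^{2} + 72270} = \frac{1}{8836 + 72270} = \frac{1}{81106}$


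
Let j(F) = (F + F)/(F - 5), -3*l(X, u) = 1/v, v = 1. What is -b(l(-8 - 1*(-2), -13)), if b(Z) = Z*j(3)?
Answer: -1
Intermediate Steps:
l(X, u) = -⅓ (l(X, u) = -⅓/1 = -⅓*1 = -⅓)
j(F) = 2*F/(-5 + F) (j(F) = (2*F)/(-5 + F) = 2*F/(-5 + F))
b(Z) = -3*Z (b(Z) = Z*(2*3/(-5 + 3)) = Z*(2*3/(-2)) = Z*(2*3*(-½)) = Z*(-3) = -3*Z)
-b(l(-8 - 1*(-2), -13)) = -(-3)*(-1)/3 = -1*1 = -1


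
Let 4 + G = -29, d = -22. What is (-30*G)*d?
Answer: -21780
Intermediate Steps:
G = -33 (G = -4 - 29 = -33)
(-30*G)*d = -30*(-33)*(-22) = 990*(-22) = -21780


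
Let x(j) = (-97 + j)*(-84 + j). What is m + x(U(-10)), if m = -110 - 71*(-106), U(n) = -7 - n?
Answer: 15030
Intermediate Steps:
m = 7416 (m = -110 + 7526 = 7416)
m + x(U(-10)) = 7416 + (8148 + (-7 - 1*(-10))² - 181*(-7 - 1*(-10))) = 7416 + (8148 + (-7 + 10)² - 181*(-7 + 10)) = 7416 + (8148 + 3² - 181*3) = 7416 + (8148 + 9 - 543) = 7416 + 7614 = 15030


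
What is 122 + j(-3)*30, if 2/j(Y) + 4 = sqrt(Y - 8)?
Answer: 1018/9 - 20*I*sqrt(11)/9 ≈ 113.11 - 7.3703*I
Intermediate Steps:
j(Y) = 2/(-4 + sqrt(-8 + Y)) (j(Y) = 2/(-4 + sqrt(Y - 8)) = 2/(-4 + sqrt(-8 + Y)))
122 + j(-3)*30 = 122 + (2/(-4 + sqrt(-8 - 3)))*30 = 122 + (2/(-4 + sqrt(-11)))*30 = 122 + (2/(-4 + I*sqrt(11)))*30 = 122 + 60/(-4 + I*sqrt(11))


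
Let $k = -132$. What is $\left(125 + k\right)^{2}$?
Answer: $49$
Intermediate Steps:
$\left(125 + k\right)^{2} = \left(125 - 132\right)^{2} = \left(-7\right)^{2} = 49$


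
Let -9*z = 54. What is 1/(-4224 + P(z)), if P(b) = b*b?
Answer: -1/4188 ≈ -0.00023878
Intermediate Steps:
z = -6 (z = -⅑*54 = -6)
P(b) = b²
1/(-4224 + P(z)) = 1/(-4224 + (-6)²) = 1/(-4224 + 36) = 1/(-4188) = -1/4188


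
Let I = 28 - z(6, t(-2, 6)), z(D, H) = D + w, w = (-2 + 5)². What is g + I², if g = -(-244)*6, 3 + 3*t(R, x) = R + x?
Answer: 1633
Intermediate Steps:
t(R, x) = -1 + R/3 + x/3 (t(R, x) = -1 + (R + x)/3 = -1 + (R/3 + x/3) = -1 + R/3 + x/3)
w = 9 (w = 3² = 9)
z(D, H) = 9 + D (z(D, H) = D + 9 = 9 + D)
g = 1464 (g = -61*(-24) = 1464)
I = 13 (I = 28 - (9 + 6) = 28 - 1*15 = 28 - 15 = 13)
g + I² = 1464 + 13² = 1464 + 169 = 1633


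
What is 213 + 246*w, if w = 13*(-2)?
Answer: -6183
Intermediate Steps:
w = -26
213 + 246*w = 213 + 246*(-26) = 213 - 6396 = -6183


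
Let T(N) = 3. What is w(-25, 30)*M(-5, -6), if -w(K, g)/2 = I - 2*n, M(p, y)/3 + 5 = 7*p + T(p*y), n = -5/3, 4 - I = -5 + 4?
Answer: 1850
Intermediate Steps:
I = 5 (I = 4 - (-5 + 4) = 4 - 1*(-1) = 4 + 1 = 5)
n = -5/3 (n = -5*1/3 = -5/3 ≈ -1.6667)
M(p, y) = -6 + 21*p (M(p, y) = -15 + 3*(7*p + 3) = -15 + 3*(3 + 7*p) = -15 + (9 + 21*p) = -6 + 21*p)
w(K, g) = -50/3 (w(K, g) = -2*(5 - 2*(-5/3)) = -2*(5 + 10/3) = -2*25/3 = -50/3)
w(-25, 30)*M(-5, -6) = -50*(-6 + 21*(-5))/3 = -50*(-6 - 105)/3 = -50/3*(-111) = 1850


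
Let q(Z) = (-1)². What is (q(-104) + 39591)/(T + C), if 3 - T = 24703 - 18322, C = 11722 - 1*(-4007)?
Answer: 39592/9351 ≈ 4.2340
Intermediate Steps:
q(Z) = 1
C = 15729 (C = 11722 + 4007 = 15729)
T = -6378 (T = 3 - (24703 - 18322) = 3 - 1*6381 = 3 - 6381 = -6378)
(q(-104) + 39591)/(T + C) = (1 + 39591)/(-6378 + 15729) = 39592/9351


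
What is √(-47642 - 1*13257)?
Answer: I*√60899 ≈ 246.78*I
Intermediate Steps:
√(-47642 - 1*13257) = √(-47642 - 13257) = √(-60899) = I*√60899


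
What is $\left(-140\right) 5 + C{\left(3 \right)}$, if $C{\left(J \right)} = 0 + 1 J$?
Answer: $-697$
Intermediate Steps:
$C{\left(J \right)} = J$ ($C{\left(J \right)} = 0 + J = J$)
$\left(-140\right) 5 + C{\left(3 \right)} = \left(-140\right) 5 + 3 = -700 + 3 = -697$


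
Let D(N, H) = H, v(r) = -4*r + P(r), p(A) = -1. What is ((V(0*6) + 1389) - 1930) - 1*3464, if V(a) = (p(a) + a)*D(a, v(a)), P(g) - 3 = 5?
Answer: -4013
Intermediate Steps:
P(g) = 8 (P(g) = 3 + 5 = 8)
v(r) = 8 - 4*r (v(r) = -4*r + 8 = 8 - 4*r)
V(a) = (-1 + a)*(8 - 4*a)
((V(0*6) + 1389) - 1930) - 1*3464 = ((-4*(-1 + 0*6)*(-2 + 0*6) + 1389) - 1930) - 1*3464 = ((-4*(-1 + 0)*(-2 + 0) + 1389) - 1930) - 3464 = ((-4*(-1)*(-2) + 1389) - 1930) - 3464 = ((-8 + 1389) - 1930) - 3464 = (1381 - 1930) - 3464 = -549 - 3464 = -4013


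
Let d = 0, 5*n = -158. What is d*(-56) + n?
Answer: -158/5 ≈ -31.600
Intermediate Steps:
n = -158/5 (n = (⅕)*(-158) = -158/5 ≈ -31.600)
d*(-56) + n = 0*(-56) - 158/5 = 0 - 158/5 = -158/5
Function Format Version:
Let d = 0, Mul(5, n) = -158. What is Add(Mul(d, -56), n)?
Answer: Rational(-158, 5) ≈ -31.600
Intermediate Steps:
n = Rational(-158, 5) (n = Mul(Rational(1, 5), -158) = Rational(-158, 5) ≈ -31.600)
Add(Mul(d, -56), n) = Add(Mul(0, -56), Rational(-158, 5)) = Add(0, Rational(-158, 5)) = Rational(-158, 5)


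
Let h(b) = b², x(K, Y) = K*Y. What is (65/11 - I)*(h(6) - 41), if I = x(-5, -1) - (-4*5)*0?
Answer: -50/11 ≈ -4.5455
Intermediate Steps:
I = 5 (I = -5*(-1) - (-4*5)*0 = 5 - (-20)*0 = 5 - 1*0 = 5 + 0 = 5)
(65/11 - I)*(h(6) - 41) = (65/11 - 1*5)*(6² - 41) = (65*(1/11) - 5)*(36 - 41) = (65/11 - 5)*(-5) = (10/11)*(-5) = -50/11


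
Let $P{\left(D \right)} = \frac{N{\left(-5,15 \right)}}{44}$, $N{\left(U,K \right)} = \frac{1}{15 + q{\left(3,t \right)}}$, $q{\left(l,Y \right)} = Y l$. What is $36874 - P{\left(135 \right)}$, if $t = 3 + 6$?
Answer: $\frac{68143151}{1848} \approx 36874.0$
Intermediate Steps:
$t = 9$
$N{\left(U,K \right)} = \frac{1}{42}$ ($N{\left(U,K \right)} = \frac{1}{15 + 9 \cdot 3} = \frac{1}{15 + 27} = \frac{1}{42}$)
$P{\left(D \right)} = \frac{1}{1848}$ ($P{\left(D \right)} = \frac{1}{42 \cdot 44} = \frac{1}{42} \cdot \frac{1}{44} = \frac{1}{1848}$)
$36874 - P{\left(135 \right)} = 36874 - \frac{1}{1848} = \frac{68143151}{1848}$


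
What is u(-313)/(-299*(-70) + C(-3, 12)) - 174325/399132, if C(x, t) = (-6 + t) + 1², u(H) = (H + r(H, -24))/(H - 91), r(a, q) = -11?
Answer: -122867255111/281339765028 ≈ -0.43672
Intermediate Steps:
u(H) = (-11 + H)/(-91 + H) (u(H) = (H - 11)/(H - 91) = (-11 + H)/(-91 + H))
C(x, t) = -5 + t (C(x, t) = (-6 + t) + 1 = -5 + t)
u(-313)/(-299*(-70) + C(-3, 12)) - 174325/399132 = ((-11 - 313)/(-91 - 313))/(-299*(-70) + (-5 + 12)) - 174325/399132 = (-324/(-404))/(20930 + 7) - 174325*1/399132 = -1/404*(-324)/20937 - 174325/399132 = (81/101)*(1/20937) - 174325/399132 = 27/704879 - 174325/399132 = -122867255111/281339765028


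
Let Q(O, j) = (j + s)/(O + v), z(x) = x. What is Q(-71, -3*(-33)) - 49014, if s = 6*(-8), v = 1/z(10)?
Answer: -34751436/709 ≈ -49015.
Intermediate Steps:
v = ⅒ (v = 1/10 = ⅒ ≈ 0.10000)
s = -48
Q(O, j) = (-48 + j)/(⅒ + O) (Q(O, j) = (j - 48)/(O + ⅒) = (-48 + j)/(⅒ + O))
Q(-71, -3*(-33)) - 49014 = 10*(-48 - 3*(-33))/(1 + 10*(-71)) - 49014 = 10*(-48 + 99)/(1 - 710) - 49014 = 10*51/(-709) - 49014 = 10*(-1/709)*51 - 49014 = -510/709 - 49014 = -34751436/709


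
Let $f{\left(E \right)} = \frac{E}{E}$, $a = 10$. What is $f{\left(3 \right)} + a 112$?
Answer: $1121$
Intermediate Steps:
$f{\left(E \right)} = 1$
$f{\left(3 \right)} + a 112 = 1 + 10 \cdot 112 = 1 + 1120 = 1121$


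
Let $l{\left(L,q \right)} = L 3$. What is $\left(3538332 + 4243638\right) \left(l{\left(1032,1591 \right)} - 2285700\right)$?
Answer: $-17763155849880$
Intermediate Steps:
$l{\left(L,q \right)} = 3 L$
$\left(3538332 + 4243638\right) \left(l{\left(1032,1591 \right)} - 2285700\right) = \left(3538332 + 4243638\right) \left(3 \cdot 1032 - 2285700\right) = 7781970 \left(3096 - 2285700\right) = 7781970 \left(-2282604\right) = -17763155849880$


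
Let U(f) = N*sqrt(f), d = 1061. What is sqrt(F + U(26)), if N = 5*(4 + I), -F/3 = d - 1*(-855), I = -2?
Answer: sqrt(-5748 + 10*sqrt(26)) ≈ 75.479*I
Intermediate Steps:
F = -5748 (F = -3*(1061 - 1*(-855)) = -3*(1061 + 855) = -3*1916 = -5748)
N = 10 (N = 5*(4 - 2) = 5*2 = 10)
U(f) = 10*sqrt(f)
sqrt(F + U(26)) = sqrt(-5748 + 10*sqrt(26))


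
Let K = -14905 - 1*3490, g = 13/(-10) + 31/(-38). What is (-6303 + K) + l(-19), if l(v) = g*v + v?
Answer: -123384/5 ≈ -24677.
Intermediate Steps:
g = -201/95 (g = 13*(-⅒) + 31*(-1/38) = -13/10 - 31/38 = -201/95 ≈ -2.1158)
K = -18395 (K = -14905 - 3490 = -18395)
l(v) = -106*v/95 (l(v) = -201*v/95 + v = -106*v/95)
(-6303 + K) + l(-19) = (-6303 - 18395) - 106/95*(-19) = -24698 + 106/5 = -123384/5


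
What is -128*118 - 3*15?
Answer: -15149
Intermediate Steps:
-128*118 - 3*15 = -15104 - 45 = -15149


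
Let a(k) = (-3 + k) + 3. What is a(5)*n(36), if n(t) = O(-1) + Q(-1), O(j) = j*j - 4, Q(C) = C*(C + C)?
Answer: -5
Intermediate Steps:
Q(C) = 2*C² (Q(C) = C*(2*C) = 2*C²)
O(j) = -4 + j² (O(j) = j² - 4 = -4 + j²)
n(t) = -1 (n(t) = (-4 + (-1)²) + 2*(-1)² = (-4 + 1) + 2*1 = -3 + 2 = -1)
a(k) = k
a(5)*n(36) = 5*(-1) = -5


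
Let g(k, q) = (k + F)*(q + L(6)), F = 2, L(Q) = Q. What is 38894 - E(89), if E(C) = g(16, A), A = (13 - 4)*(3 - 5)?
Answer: 39110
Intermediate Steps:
A = -18 (A = 9*(-2) = -18)
g(k, q) = (2 + k)*(6 + q) (g(k, q) = (k + 2)*(q + 6) = (2 + k)*(6 + q))
E(C) = -216 (E(C) = 12 + 2*(-18) + 6*16 + 16*(-18) = 12 - 36 + 96 - 288 = -216)
38894 - E(89) = 38894 - 1*(-216) = 38894 + 216 = 39110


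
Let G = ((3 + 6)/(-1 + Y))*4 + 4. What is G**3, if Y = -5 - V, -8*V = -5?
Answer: -438976/148877 ≈ -2.9486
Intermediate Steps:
V = 5/8 (V = -1/8*(-5) = 5/8 ≈ 0.62500)
Y = -45/8 (Y = -5 - 1*5/8 = -5 - 5/8 = -45/8 ≈ -5.6250)
G = -76/53 (G = ((3 + 6)/(-1 - 45/8))*4 + 4 = (9/(-53/8))*4 + 4 = (9*(-8/53))*4 + 4 = -72/53*4 + 4 = -288/53 + 4 = -76/53 ≈ -1.4340)
G**3 = (-76/53)**3 = -438976/148877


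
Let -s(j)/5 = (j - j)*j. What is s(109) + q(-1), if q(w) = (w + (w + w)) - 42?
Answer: -45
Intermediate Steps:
q(w) = -42 + 3*w (q(w) = (w + 2*w) - 42 = 3*w - 42 = -42 + 3*w)
s(j) = 0 (s(j) = -5*(j - j)*j = -0*j = -5*0 = 0)
s(109) + q(-1) = 0 + (-42 + 3*(-1)) = 0 + (-42 - 3) = 0 - 45 = -45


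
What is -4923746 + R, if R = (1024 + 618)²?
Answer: -2227582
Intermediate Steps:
R = 2696164 (R = 1642² = 2696164)
-4923746 + R = -4923746 + 2696164 = -2227582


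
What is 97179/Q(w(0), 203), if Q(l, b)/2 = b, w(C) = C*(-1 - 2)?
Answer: 3351/14 ≈ 239.36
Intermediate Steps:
w(C) = -3*C (w(C) = C*(-3) = -3*C)
Q(l, b) = 2*b
97179/Q(w(0), 203) = 97179/((2*203)) = 97179/406 = 97179*(1/406) = 3351/14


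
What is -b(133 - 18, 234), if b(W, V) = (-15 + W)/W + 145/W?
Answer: -49/23 ≈ -2.1304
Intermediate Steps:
b(W, V) = 145/W + (-15 + W)/W (b(W, V) = (-15 + W)/W + 145/W = 145/W + (-15 + W)/W)
-b(133 - 18, 234) = -(130 + (133 - 18))/(133 - 18) = -(130 + 115)/115 = -245/115 = -1*49/23 = -49/23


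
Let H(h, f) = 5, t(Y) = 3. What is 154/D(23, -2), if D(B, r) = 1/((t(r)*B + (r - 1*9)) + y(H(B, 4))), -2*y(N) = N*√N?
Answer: 8932 - 385*√5 ≈ 8071.1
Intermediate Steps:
y(N) = -N^(3/2)/2 (y(N) = -N*√N/2 = -N^(3/2)/2)
D(B, r) = 1/(-9 + r + 3*B - 5*√5/2) (D(B, r) = 1/((3*B + (r - 1*9)) - 5*√5/2) = 1/((3*B + (r - 9)) - 5*√5/2) = 1/((3*B + (-9 + r)) - 5*√5/2) = 1/((-9 + r + 3*B) - 5*√5/2) = 1/(-9 + r + 3*B - 5*√5/2))
154/D(23, -2) = 154/((2/(-18 - 5*√5 + 2*(-2) + 6*23))) = 154/((2/(-18 - 5*√5 - 4 + 138))) = 154/((2/(116 - 5*√5))) = 154*(58 - 5*√5/2) = 8932 - 385*√5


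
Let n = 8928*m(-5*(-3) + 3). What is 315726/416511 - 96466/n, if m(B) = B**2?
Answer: 48506256097/66934983744 ≈ 0.72468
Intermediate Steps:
n = 2892672 (n = 8928*(-5*(-3) + 3)**2 = 8928*(15 + 3)**2 = 8928*18**2 = 8928*324 = 2892672)
315726/416511 - 96466/n = 315726/416511 - 96466/2892672 = 315726*(1/416511) - 96466*1/2892672 = 105242/138837 - 48233/1446336 = 48506256097/66934983744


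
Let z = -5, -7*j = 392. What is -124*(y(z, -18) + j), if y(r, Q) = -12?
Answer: 8432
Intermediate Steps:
j = -56 (j = -⅐*392 = -56)
-124*(y(z, -18) + j) = -124*(-12 - 56) = -124*(-68) = 8432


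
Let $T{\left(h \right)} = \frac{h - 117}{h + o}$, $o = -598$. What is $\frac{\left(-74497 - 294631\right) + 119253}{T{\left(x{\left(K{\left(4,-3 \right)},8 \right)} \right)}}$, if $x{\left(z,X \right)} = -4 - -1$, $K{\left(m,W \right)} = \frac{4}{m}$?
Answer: $- \frac{30034975}{24} \approx -1.2515 \cdot 10^{6}$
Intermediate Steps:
$x{\left(z,X \right)} = -3$ ($x{\left(z,X \right)} = -4 + 1 = -3$)
$T{\left(h \right)} = \frac{-117 + h}{-598 + h}$ ($T{\left(h \right)} = \frac{h - 117}{h - 598} = \frac{-117 + h}{-598 + h}$)
$\frac{\left(-74497 - 294631\right) + 119253}{T{\left(x{\left(K{\left(4,-3 \right)},8 \right)} \right)}} = \frac{\left(-74497 - 294631\right) + 119253}{\frac{1}{-598 - 3} \left(-117 - 3\right)} = \frac{-369128 + 119253}{\frac{1}{-601} \left(-120\right)} = - \frac{249875}{\left(- \frac{1}{601}\right) \left(-120\right)} = - \frac{249875}{\frac{120}{601}} = \left(-249875\right) \frac{601}{120} = - \frac{30034975}{24}$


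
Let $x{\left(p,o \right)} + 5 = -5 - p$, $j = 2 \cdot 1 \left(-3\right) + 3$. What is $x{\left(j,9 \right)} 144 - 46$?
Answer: $-1054$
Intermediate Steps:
$j = -3$ ($j = 2 \left(-3\right) + 3 = -6 + 3 = -3$)
$x{\left(p,o \right)} = -10 - p$ ($x{\left(p,o \right)} = -5 - \left(5 + p\right) = -10 - p$)
$x{\left(j,9 \right)} 144 - 46 = \left(-10 - -3\right) 144 - 46 = \left(-10 + 3\right) 144 - 46 = \left(-7\right) 144 - 46 = -1008 - 46 = -1054$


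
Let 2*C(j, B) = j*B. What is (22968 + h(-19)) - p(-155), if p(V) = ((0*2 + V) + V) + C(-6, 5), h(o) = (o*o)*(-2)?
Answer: 22571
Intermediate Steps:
C(j, B) = B*j/2 (C(j, B) = (j*B)/2 = (B*j)/2 = B*j/2)
h(o) = -2*o**2 (h(o) = o**2*(-2) = -2*o**2)
p(V) = -15 + 2*V (p(V) = ((0*2 + V) + V) + (1/2)*5*(-6) = ((0 + V) + V) - 15 = (V + V) - 15 = 2*V - 15 = -15 + 2*V)
(22968 + h(-19)) - p(-155) = (22968 - 2*(-19)**2) - (-15 + 2*(-155)) = (22968 - 2*361) - (-15 - 310) = (22968 - 722) - 1*(-325) = 22246 + 325 = 22571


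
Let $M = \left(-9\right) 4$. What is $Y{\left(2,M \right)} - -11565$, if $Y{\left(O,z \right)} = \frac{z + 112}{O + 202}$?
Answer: $\frac{589834}{51} \approx 11565.0$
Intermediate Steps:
$M = -36$
$Y{\left(O,z \right)} = \frac{112 + z}{202 + O}$
$Y{\left(2,M \right)} - -11565 = \frac{112 - 36}{202 + 2} - -11565 = \frac{1}{204} \cdot 76 + 11565 = \frac{19}{51} + 11565 = \frac{589834}{51}$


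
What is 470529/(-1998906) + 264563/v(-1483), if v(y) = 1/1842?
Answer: 324705652643049/666302 ≈ 4.8733e+8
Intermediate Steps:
v(y) = 1/1842
470529/(-1998906) + 264563/v(-1483) = 470529/(-1998906) + 264563/(1/1842) = 470529*(-1/1998906) + 264563*1842 = -156843/666302 + 487325046 = 324705652643049/666302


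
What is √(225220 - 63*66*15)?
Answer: 5*√6514 ≈ 403.55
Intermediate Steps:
√(225220 - 63*66*15) = √(225220 - 4158*15) = √(225220 - 62370) = √162850 = 5*√6514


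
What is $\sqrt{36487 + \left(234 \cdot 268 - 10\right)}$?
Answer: $3 \sqrt{11021} \approx 314.94$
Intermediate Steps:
$\sqrt{36487 + \left(234 \cdot 268 - 10\right)} = \sqrt{36487 + \left(62712 - 10\right)} = \sqrt{36487 + 62702} = \sqrt{99189} = 3 \sqrt{11021}$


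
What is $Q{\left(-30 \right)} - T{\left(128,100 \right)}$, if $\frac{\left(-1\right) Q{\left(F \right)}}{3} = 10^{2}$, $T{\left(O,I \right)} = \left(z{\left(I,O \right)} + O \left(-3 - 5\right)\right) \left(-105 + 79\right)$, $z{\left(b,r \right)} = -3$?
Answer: $-27002$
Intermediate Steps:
$T{\left(O,I \right)} = 78 + 208 O$ ($T{\left(O,I \right)} = \left(-3 + O \left(-3 - 5\right)\right) \left(-105 + 79\right) = \left(-3 + O \left(-8\right)\right) \left(-26\right) = \left(-3 - 8 O\right) \left(-26\right) = 78 + 208 O$)
$Q{\left(F \right)} = -300$ ($Q{\left(F \right)} = - 3 \cdot 10^{2} = \left(-3\right) 100 = -300$)
$Q{\left(-30 \right)} - T{\left(128,100 \right)} = -300 - \left(78 + 208 \cdot 128\right) = -300 - \left(78 + 26624\right) = -300 - 26702 = -27002$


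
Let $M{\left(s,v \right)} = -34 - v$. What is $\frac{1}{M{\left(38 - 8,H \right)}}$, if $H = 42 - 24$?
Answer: $- \frac{1}{52} \approx -0.019231$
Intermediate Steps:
$H = 18$ ($H = 42 - 24 = 18$)
$\frac{1}{M{\left(38 - 8,H \right)}} = \frac{1}{-34 - 18} = \frac{1}{-52} = - \frac{1}{52}$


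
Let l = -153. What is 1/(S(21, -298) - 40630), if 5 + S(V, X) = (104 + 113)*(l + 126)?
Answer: -1/46494 ≈ -2.1508e-5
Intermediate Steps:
S(V, X) = -5864 (S(V, X) = -5 + (104 + 113)*(-153 + 126) = -5 + 217*(-27) = -5 - 5859 = -5864)
1/(S(21, -298) - 40630) = 1/(-5864 - 40630) = 1/(-46494) = -1/46494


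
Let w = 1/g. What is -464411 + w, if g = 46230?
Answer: -21469720529/46230 ≈ -4.6441e+5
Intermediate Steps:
w = 1/46230 ≈ 2.1631e-5
-464411 + w = -464411 + 1/46230 = -21469720529/46230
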